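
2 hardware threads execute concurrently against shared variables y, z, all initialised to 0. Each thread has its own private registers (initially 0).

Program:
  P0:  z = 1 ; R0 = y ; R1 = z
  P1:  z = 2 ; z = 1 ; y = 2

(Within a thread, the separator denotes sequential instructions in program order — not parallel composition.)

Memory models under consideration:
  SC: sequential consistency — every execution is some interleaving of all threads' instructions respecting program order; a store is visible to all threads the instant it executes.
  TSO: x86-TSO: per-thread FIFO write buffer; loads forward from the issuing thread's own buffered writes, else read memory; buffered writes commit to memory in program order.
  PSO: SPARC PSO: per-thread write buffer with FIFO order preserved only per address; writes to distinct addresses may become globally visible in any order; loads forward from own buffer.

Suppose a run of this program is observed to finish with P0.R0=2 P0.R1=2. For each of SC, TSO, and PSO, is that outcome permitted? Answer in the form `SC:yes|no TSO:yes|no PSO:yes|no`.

SC:no TSO:no PSO:yes

outcome vector order: (P0.R0,P0.R1)
SC (3): (0,1); (0,2); (2,1)
TSO (3): (0,1); (0,2); (2,1)
PSO (4): (0,1); (0,2); (2,1); (2,2)
target (2,2) ∈ {PSO}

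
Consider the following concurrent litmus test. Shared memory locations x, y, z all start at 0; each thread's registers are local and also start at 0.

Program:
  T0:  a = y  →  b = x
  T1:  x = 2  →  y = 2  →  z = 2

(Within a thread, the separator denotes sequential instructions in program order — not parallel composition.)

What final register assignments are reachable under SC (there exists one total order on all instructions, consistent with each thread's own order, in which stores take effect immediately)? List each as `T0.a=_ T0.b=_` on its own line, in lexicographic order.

T0.a=0 T0.b=0
T0.a=0 T0.b=2
T0.a=2 T0.b=2

outcome vector order: (T0.a,T0.b)
|SC outcomes| = 3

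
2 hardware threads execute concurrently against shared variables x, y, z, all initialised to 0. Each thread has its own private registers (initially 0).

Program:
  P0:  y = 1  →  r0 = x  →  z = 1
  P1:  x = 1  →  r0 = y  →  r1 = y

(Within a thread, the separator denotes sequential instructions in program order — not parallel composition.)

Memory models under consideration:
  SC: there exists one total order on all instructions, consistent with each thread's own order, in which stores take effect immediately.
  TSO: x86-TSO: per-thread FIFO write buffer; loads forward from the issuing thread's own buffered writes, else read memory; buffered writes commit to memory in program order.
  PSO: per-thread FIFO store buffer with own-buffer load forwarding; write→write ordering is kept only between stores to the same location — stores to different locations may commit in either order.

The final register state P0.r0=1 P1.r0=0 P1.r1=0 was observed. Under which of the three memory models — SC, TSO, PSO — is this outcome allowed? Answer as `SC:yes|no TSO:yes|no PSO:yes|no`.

outcome vector order: (P0.r0,P1.r0,P1.r1)
under SC → <0 1 1>; <1 0 0>; <1 0 1>; <1 1 1>
under TSO → <0 0 0>; <0 0 1>; <0 1 1>; <1 0 0>; <1 0 1>; <1 1 1>
under PSO → <0 0 0>; <0 0 1>; <0 1 1>; <1 0 0>; <1 0 1>; <1 1 1>
target <1 0 0> ∈ {SC,TSO,PSO}

SC:yes TSO:yes PSO:yes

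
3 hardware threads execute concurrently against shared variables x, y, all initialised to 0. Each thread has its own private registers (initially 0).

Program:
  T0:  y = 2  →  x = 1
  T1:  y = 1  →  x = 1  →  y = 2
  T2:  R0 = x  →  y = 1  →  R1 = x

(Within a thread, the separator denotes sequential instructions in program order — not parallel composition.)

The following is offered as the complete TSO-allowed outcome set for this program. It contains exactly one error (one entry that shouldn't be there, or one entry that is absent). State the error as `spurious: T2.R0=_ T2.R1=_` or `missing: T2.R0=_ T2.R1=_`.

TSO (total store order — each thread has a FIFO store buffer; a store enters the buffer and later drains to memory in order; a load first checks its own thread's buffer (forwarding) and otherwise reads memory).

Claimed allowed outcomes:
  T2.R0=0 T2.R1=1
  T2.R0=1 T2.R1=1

missing: T2.R0=0 T2.R1=0

outcome vector order: (T2.R0,T2.R1)
TSO: 3 outcomes — {(0,0) (0,1) (1,1)}
TSO∖claimed = {(0,0)}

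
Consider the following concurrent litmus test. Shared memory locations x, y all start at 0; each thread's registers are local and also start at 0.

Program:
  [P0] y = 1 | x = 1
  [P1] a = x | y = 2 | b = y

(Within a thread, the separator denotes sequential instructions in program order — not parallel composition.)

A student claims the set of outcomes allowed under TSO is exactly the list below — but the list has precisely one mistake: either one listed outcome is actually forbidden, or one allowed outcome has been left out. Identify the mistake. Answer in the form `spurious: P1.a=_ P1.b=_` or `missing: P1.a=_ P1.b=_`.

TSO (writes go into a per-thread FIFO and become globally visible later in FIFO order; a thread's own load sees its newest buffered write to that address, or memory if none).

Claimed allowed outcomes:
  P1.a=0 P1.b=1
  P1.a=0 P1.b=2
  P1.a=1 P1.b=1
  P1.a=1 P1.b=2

spurious: P1.a=1 P1.b=1

outcome vector order: (P1.a,P1.b)
TSO (3): 01; 02; 12
claimed∖TSO = {11}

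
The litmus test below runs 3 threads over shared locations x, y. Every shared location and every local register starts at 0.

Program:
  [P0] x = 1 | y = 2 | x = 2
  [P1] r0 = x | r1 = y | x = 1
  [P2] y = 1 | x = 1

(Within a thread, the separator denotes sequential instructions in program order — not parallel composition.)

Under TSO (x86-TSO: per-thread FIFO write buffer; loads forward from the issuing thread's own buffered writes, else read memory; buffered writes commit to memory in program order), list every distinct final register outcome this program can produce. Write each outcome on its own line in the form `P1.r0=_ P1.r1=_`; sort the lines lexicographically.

outcome vector order: (P1.r0,P1.r1)
|TSO outcomes| = 8

P1.r0=0 P1.r1=0
P1.r0=0 P1.r1=1
P1.r0=0 P1.r1=2
P1.r0=1 P1.r1=0
P1.r0=1 P1.r1=1
P1.r0=1 P1.r1=2
P1.r0=2 P1.r1=1
P1.r0=2 P1.r1=2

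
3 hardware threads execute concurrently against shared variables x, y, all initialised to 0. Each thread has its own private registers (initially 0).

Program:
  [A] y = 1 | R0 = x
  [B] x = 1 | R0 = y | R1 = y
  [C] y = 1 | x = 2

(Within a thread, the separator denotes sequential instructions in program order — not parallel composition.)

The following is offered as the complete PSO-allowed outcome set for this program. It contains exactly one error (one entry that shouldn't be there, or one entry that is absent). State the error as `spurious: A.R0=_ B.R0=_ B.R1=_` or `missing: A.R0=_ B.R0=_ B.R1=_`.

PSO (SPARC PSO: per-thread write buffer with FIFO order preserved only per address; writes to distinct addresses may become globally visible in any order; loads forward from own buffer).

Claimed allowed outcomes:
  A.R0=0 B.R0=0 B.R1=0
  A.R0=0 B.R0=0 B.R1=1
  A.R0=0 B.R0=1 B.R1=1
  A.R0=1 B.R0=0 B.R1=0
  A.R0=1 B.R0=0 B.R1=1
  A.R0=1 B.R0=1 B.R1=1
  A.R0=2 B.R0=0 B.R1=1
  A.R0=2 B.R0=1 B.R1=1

outcome vector order: (A.R0,B.R0,B.R1)
PSO: 9 outcomes — {000 001 011 100 101 111 200 201 211}
PSO∖claimed = {200}

missing: A.R0=2 B.R0=0 B.R1=0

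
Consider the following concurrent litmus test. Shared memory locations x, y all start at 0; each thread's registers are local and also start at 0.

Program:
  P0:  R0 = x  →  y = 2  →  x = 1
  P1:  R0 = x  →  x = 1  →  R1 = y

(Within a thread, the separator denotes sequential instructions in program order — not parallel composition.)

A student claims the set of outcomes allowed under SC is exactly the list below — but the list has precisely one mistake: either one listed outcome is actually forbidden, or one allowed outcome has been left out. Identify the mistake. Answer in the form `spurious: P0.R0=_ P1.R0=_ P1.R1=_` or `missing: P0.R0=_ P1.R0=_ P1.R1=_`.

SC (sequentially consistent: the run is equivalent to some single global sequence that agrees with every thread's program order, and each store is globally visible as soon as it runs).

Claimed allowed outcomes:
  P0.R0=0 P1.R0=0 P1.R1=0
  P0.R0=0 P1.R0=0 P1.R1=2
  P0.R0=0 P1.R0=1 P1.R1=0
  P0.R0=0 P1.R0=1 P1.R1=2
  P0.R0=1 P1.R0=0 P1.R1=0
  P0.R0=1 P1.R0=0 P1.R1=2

spurious: P0.R0=0 P1.R0=1 P1.R1=0

outcome vector order: (P0.R0,P1.R0,P1.R1)
SC: 5 outcomes — {<0 0 0>; <0 0 2>; <0 1 2>; <1 0 0>; <1 0 2>}
claimed∖SC = {<0 1 0>}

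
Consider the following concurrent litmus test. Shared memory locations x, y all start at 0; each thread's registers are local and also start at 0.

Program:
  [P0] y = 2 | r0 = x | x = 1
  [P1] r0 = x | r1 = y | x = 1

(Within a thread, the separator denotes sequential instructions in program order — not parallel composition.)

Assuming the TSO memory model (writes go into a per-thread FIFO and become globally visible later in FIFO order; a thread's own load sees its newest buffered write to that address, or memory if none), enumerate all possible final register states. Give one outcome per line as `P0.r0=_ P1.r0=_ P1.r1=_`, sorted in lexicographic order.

P0.r0=0 P1.r0=0 P1.r1=0
P0.r0=0 P1.r0=0 P1.r1=2
P0.r0=0 P1.r0=1 P1.r1=2
P0.r0=1 P1.r0=0 P1.r1=0
P0.r0=1 P1.r0=0 P1.r1=2

outcome vector order: (P0.r0,P1.r0,P1.r1)
|TSO outcomes| = 5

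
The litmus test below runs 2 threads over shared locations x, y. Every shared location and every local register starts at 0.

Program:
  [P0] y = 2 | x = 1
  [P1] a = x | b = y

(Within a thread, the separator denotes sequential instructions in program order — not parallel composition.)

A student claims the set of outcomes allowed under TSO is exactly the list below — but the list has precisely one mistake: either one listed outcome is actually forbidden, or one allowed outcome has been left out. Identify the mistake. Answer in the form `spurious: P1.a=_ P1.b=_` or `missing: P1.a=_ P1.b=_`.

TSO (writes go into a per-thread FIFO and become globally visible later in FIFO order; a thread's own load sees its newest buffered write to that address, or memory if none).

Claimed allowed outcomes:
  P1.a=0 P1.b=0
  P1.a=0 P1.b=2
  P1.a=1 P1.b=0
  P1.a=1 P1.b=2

spurious: P1.a=1 P1.b=0

outcome vector order: (P1.a,P1.b)
under TSO → 00 02 12
claimed∖TSO = {10}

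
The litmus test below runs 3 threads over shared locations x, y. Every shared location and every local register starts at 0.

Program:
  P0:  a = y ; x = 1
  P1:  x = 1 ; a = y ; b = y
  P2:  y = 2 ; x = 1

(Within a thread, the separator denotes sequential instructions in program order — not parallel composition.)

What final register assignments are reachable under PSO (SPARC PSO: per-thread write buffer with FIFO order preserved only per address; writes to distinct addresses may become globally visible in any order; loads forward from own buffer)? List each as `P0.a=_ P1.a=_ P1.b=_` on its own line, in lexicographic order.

outcome vector order: (P0.a,P1.a,P1.b)
|PSO outcomes| = 6

P0.a=0 P1.a=0 P1.b=0
P0.a=0 P1.a=0 P1.b=2
P0.a=0 P1.a=2 P1.b=2
P0.a=2 P1.a=0 P1.b=0
P0.a=2 P1.a=0 P1.b=2
P0.a=2 P1.a=2 P1.b=2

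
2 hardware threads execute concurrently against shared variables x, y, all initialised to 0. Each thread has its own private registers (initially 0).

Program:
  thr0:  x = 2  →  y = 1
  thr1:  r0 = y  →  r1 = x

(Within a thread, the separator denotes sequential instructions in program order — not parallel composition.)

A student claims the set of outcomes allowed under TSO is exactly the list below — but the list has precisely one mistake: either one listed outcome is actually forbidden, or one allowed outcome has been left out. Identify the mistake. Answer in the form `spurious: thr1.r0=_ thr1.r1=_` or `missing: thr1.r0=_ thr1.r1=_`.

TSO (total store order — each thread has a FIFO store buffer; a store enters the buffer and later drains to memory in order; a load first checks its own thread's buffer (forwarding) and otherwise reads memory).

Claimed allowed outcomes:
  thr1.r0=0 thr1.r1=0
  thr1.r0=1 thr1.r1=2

outcome vector order: (thr1.r0,thr1.r1)
under TSO → <0 0>; <0 2>; <1 2>
TSO∖claimed = {<0 2>}

missing: thr1.r0=0 thr1.r1=2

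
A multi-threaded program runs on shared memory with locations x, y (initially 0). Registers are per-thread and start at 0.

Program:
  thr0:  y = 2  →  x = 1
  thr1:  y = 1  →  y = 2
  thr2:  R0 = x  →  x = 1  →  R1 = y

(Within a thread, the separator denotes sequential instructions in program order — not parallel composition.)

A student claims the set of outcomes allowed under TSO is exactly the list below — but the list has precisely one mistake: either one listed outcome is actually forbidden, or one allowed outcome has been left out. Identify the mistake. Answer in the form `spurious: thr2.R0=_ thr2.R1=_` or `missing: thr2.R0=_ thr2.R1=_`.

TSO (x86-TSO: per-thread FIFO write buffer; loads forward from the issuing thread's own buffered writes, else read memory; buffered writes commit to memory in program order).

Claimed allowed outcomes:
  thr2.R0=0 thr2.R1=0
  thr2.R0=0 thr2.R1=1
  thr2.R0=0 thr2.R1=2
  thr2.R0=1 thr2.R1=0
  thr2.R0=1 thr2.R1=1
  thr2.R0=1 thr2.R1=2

outcome vector order: (thr2.R0,thr2.R1)
TSO: 5 outcomes — {(0,0); (0,1); (0,2); (1,1); (1,2)}
claimed∖TSO = {(1,0)}

spurious: thr2.R0=1 thr2.R1=0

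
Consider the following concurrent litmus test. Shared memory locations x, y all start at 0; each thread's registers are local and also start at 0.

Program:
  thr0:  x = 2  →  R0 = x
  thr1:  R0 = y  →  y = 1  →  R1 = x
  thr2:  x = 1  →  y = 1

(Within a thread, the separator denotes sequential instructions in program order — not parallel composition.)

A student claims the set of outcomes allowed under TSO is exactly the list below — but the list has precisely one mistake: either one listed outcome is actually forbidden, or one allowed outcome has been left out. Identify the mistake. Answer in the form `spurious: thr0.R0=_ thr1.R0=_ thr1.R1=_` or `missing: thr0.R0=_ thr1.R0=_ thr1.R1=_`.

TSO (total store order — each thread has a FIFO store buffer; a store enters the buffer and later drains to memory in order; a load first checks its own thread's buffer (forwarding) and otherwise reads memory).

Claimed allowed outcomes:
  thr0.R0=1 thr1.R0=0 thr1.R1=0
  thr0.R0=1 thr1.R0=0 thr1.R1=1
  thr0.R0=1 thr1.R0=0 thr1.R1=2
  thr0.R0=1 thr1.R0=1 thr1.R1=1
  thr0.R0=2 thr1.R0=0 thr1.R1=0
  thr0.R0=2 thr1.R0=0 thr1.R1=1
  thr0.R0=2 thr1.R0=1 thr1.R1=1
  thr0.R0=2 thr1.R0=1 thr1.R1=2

missing: thr0.R0=2 thr1.R0=0 thr1.R1=2

outcome vector order: (thr0.R0,thr1.R0,thr1.R1)
[TSO] allowed = {100; 101; 102; 111; 200; 201; 202; 211; 212}
TSO∖claimed = {202}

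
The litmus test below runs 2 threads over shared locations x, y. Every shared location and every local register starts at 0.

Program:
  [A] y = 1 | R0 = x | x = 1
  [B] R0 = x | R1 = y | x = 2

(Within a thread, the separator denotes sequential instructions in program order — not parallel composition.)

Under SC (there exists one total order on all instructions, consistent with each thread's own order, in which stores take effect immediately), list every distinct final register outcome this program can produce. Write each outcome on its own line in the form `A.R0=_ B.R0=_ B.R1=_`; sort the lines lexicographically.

outcome vector order: (A.R0,B.R0,B.R1)
|SC outcomes| = 5

A.R0=0 B.R0=0 B.R1=0
A.R0=0 B.R0=0 B.R1=1
A.R0=0 B.R0=1 B.R1=1
A.R0=2 B.R0=0 B.R1=0
A.R0=2 B.R0=0 B.R1=1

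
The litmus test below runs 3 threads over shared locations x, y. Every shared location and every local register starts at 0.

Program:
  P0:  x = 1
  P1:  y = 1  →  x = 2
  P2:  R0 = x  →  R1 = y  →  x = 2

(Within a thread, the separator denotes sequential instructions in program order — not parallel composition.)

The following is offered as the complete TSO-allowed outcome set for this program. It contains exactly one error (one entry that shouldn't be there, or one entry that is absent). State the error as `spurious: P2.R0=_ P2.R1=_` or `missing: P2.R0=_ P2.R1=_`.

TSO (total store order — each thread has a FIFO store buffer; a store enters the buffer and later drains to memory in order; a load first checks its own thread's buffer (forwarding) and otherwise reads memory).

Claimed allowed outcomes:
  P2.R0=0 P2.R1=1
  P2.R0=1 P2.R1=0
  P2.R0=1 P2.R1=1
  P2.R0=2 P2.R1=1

missing: P2.R0=0 P2.R1=0

outcome vector order: (P2.R0,P2.R1)
[TSO] allowed = {<0 0>, <0 1>, <1 0>, <1 1>, <2 1>}
TSO∖claimed = {<0 0>}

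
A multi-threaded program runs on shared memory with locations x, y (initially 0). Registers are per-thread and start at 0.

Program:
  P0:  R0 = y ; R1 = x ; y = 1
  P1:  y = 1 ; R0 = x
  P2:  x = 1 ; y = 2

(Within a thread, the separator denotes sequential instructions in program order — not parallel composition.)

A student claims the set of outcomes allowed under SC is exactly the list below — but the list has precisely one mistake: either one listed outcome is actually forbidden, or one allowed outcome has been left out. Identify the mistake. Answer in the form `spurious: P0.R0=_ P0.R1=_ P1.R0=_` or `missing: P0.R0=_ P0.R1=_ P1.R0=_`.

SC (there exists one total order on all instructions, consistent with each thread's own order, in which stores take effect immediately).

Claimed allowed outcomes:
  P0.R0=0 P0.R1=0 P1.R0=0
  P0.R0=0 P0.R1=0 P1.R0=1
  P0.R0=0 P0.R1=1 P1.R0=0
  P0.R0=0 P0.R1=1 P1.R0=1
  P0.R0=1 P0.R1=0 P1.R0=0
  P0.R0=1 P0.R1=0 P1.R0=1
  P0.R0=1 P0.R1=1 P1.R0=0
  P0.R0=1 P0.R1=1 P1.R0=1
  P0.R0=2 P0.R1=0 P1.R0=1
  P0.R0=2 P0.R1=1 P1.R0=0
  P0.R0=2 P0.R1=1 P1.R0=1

spurious: P0.R0=2 P0.R1=0 P1.R0=1

outcome vector order: (P0.R0,P0.R1,P1.R0)
SC (10): <0 0 0>; <0 0 1>; <0 1 0>; <0 1 1>; <1 0 0>; <1 0 1>; <1 1 0>; <1 1 1>; <2 1 0>; <2 1 1>
claimed∖SC = {<2 0 1>}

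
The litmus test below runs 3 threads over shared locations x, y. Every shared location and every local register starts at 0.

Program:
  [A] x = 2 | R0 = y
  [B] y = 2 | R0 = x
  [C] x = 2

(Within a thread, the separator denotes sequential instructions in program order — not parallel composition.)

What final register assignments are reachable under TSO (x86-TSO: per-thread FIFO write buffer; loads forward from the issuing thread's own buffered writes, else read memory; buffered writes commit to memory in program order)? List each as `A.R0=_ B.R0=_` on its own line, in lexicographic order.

A.R0=0 B.R0=0
A.R0=0 B.R0=2
A.R0=2 B.R0=0
A.R0=2 B.R0=2

outcome vector order: (A.R0,B.R0)
|TSO outcomes| = 4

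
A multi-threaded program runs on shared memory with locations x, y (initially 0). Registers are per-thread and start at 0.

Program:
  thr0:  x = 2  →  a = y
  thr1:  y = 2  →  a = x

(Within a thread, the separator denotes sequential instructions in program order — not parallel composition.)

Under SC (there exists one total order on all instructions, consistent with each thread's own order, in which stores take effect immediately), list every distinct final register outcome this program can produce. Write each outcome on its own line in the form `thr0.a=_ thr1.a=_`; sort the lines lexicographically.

thr0.a=0 thr1.a=2
thr0.a=2 thr1.a=0
thr0.a=2 thr1.a=2

outcome vector order: (thr0.a,thr1.a)
|SC outcomes| = 3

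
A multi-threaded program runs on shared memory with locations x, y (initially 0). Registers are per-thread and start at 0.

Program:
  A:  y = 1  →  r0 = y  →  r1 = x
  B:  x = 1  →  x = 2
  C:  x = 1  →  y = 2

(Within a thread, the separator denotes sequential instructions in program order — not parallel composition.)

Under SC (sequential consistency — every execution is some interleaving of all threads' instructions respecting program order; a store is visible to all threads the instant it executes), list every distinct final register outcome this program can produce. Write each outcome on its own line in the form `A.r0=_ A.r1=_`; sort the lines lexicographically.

outcome vector order: (A.r0,A.r1)
|SC outcomes| = 5

A.r0=1 A.r1=0
A.r0=1 A.r1=1
A.r0=1 A.r1=2
A.r0=2 A.r1=1
A.r0=2 A.r1=2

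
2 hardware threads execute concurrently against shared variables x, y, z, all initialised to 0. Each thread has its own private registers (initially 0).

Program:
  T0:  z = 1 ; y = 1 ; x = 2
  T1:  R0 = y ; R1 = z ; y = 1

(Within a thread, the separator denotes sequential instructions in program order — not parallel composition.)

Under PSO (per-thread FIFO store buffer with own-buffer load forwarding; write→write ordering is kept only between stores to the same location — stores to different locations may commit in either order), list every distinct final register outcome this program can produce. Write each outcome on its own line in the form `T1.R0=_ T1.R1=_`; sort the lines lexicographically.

T1.R0=0 T1.R1=0
T1.R0=0 T1.R1=1
T1.R0=1 T1.R1=0
T1.R0=1 T1.R1=1

outcome vector order: (T1.R0,T1.R1)
|PSO outcomes| = 4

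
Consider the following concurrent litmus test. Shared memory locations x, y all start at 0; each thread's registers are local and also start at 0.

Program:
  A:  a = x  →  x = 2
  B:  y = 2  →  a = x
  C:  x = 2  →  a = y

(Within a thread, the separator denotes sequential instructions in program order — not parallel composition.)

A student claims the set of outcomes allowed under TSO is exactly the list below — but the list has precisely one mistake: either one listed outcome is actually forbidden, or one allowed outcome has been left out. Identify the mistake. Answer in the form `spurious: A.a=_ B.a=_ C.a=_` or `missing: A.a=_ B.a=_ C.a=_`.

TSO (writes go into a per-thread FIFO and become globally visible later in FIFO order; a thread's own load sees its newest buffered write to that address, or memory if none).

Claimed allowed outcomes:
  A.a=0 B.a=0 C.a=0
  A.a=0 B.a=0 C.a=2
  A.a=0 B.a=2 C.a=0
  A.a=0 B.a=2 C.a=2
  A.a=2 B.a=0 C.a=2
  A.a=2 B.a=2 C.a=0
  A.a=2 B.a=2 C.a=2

outcome vector order: (A.a,B.a,C.a)
TSO: 8 outcomes — {0/0/0; 0/0/2; 0/2/0; 0/2/2; 2/0/0; 2/0/2; 2/2/0; 2/2/2}
TSO∖claimed = {2/0/0}

missing: A.a=2 B.a=0 C.a=0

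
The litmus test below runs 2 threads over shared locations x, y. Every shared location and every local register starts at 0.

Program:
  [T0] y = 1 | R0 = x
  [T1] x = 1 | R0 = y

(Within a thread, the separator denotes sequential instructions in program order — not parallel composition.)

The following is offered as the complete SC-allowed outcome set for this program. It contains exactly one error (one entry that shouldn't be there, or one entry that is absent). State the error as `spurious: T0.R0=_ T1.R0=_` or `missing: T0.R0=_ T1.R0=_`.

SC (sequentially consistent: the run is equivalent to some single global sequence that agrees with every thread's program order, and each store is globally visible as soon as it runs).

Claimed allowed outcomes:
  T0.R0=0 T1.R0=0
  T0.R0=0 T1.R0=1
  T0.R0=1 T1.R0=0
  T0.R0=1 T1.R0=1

spurious: T0.R0=0 T1.R0=0

outcome vector order: (T0.R0,T1.R0)
under SC → 0/1 1/0 1/1
claimed∖SC = {0/0}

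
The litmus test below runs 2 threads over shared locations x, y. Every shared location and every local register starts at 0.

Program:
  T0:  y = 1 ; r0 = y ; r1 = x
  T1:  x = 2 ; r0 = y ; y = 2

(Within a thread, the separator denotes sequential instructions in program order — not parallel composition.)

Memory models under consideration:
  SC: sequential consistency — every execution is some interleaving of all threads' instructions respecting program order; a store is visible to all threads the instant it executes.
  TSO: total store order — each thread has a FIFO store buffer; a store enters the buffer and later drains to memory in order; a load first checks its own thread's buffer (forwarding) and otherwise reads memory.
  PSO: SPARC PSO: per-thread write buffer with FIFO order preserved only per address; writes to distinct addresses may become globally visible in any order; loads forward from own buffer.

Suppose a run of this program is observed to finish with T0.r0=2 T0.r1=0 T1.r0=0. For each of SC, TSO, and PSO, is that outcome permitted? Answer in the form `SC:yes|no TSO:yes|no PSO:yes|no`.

outcome vector order: (T0.r0,T0.r1,T1.r0)
SC: 5 outcomes — {1/0/1 1/2/0 1/2/1 2/2/0 2/2/1}
TSO: 6 outcomes — {1/0/0 1/0/1 1/2/0 1/2/1 2/2/0 2/2/1}
PSO: 8 outcomes — {1/0/0 1/0/1 1/2/0 1/2/1 2/0/0 2/0/1 2/2/0 2/2/1}
target 2/0/0 ∈ {PSO}

SC:no TSO:no PSO:yes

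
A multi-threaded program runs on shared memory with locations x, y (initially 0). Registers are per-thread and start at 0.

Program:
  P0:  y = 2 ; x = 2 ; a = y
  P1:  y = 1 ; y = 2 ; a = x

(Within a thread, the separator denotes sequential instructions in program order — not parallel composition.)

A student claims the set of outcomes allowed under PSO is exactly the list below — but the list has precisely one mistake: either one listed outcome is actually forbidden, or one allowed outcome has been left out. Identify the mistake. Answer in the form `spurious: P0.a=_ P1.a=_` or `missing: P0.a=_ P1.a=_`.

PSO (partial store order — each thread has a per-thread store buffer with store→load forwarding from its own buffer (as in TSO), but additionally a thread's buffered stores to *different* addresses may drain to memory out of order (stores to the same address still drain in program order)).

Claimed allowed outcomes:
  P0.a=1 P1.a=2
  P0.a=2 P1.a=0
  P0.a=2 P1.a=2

missing: P0.a=1 P1.a=0

outcome vector order: (P0.a,P1.a)
[PSO] allowed = {10; 12; 20; 22}
PSO∖claimed = {10}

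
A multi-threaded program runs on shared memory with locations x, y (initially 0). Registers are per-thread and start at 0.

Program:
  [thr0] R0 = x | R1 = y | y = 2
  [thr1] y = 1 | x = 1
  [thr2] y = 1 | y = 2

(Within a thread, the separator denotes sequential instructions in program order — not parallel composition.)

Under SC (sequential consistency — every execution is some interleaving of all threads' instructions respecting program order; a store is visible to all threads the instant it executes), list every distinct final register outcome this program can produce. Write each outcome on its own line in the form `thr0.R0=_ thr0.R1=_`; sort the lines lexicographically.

outcome vector order: (thr0.R0,thr0.R1)
|SC outcomes| = 5

thr0.R0=0 thr0.R1=0
thr0.R0=0 thr0.R1=1
thr0.R0=0 thr0.R1=2
thr0.R0=1 thr0.R1=1
thr0.R0=1 thr0.R1=2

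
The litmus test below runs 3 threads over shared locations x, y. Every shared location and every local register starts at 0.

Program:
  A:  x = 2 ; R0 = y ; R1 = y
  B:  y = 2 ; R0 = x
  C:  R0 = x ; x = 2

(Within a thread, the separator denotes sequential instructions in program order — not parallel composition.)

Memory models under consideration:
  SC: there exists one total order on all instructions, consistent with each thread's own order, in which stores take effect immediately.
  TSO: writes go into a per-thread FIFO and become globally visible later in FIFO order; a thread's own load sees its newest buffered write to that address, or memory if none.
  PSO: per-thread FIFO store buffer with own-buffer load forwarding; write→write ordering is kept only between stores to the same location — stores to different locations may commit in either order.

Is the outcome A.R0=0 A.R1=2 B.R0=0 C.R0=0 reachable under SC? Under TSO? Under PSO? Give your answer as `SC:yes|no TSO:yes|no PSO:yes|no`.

SC:no TSO:yes PSO:yes

outcome vector order: (A.R0,A.R1,B.R0,C.R0)
under SC → (0,0,2,0); (0,0,2,2); (0,2,2,0); (0,2,2,2); (2,2,0,0); (2,2,0,2); (2,2,2,0); (2,2,2,2)
under TSO → (0,0,0,0); (0,0,0,2); (0,0,2,0); (0,0,2,2); (0,2,0,0); (0,2,0,2); (0,2,2,0); (0,2,2,2); (2,2,0,0); (2,2,0,2); (2,2,2,0); (2,2,2,2)
under PSO → (0,0,0,0); (0,0,0,2); (0,0,2,0); (0,0,2,2); (0,2,0,0); (0,2,0,2); (0,2,2,0); (0,2,2,2); (2,2,0,0); (2,2,0,2); (2,2,2,0); (2,2,2,2)
target (0,2,0,0) ∈ {TSO,PSO}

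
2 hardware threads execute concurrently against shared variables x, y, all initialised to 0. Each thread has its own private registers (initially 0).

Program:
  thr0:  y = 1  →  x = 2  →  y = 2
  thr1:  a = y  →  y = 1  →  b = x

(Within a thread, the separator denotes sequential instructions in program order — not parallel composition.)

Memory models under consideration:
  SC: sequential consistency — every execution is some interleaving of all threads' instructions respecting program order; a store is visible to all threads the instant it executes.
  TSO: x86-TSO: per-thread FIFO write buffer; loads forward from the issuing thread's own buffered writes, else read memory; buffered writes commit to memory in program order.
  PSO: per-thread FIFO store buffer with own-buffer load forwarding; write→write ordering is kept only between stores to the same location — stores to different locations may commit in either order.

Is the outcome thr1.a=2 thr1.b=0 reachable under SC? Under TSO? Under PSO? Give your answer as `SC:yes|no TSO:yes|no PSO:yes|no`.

outcome vector order: (thr1.a,thr1.b)
[SC] allowed = {(0,0); (0,2); (1,0); (1,2); (2,2)}
[TSO] allowed = {(0,0); (0,2); (1,0); (1,2); (2,2)}
[PSO] allowed = {(0,0); (0,2); (1,0); (1,2); (2,0); (2,2)}
target (2,0) ∈ {PSO}

SC:no TSO:no PSO:yes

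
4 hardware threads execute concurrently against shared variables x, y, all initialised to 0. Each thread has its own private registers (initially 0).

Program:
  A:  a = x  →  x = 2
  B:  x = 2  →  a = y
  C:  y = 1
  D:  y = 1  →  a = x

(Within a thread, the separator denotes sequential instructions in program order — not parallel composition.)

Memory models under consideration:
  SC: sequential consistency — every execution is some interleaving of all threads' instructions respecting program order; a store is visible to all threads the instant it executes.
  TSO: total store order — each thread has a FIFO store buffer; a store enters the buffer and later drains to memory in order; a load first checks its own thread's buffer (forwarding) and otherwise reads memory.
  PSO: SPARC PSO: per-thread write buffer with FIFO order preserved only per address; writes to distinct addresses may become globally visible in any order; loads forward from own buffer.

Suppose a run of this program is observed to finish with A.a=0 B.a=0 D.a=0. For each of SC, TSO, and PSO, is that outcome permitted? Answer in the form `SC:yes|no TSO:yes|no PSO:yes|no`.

SC:no TSO:yes PSO:yes

outcome vector order: (A.a,B.a,D.a)
SC (6): 002, 010, 012, 202, 210, 212
TSO (8): 000, 002, 010, 012, 200, 202, 210, 212
PSO (8): 000, 002, 010, 012, 200, 202, 210, 212
target 000 ∈ {TSO,PSO}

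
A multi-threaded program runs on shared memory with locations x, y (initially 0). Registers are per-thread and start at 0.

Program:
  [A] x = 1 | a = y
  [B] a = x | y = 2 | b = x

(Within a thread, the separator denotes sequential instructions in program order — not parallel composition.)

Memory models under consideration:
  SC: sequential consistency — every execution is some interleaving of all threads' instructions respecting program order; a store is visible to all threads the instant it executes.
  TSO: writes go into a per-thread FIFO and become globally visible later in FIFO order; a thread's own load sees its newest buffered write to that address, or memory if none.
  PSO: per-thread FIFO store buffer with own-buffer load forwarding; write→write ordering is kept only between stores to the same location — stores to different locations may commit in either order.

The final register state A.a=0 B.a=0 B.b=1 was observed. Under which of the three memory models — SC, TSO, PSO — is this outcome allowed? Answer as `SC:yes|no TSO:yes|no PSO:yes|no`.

SC:yes TSO:yes PSO:yes

outcome vector order: (A.a,B.a,B.b)
SC: 5 outcomes — {001, 011, 200, 201, 211}
TSO: 6 outcomes — {000, 001, 011, 200, 201, 211}
PSO: 6 outcomes — {000, 001, 011, 200, 201, 211}
target 001 ∈ {SC,TSO,PSO}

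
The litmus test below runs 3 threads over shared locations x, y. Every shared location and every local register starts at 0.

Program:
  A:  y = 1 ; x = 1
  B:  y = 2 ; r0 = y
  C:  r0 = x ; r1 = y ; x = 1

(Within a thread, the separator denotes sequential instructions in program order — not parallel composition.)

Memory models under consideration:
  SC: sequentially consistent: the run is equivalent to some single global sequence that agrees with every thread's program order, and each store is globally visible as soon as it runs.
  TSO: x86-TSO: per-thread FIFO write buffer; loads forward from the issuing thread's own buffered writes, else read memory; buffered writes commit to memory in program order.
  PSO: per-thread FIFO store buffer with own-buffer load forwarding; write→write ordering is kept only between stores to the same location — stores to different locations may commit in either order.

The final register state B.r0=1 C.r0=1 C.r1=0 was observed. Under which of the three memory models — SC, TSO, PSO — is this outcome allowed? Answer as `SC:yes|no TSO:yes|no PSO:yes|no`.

SC:no TSO:no PSO:yes

outcome vector order: (B.r0,C.r0,C.r1)
[SC] allowed = {100; 101; 102; 111; 200; 201; 202; 211; 212}
[TSO] allowed = {100; 101; 102; 111; 200; 201; 202; 211; 212}
[PSO] allowed = {100; 101; 102; 110; 111; 112; 200; 201; 202; 210; 211; 212}
target 110 ∈ {PSO}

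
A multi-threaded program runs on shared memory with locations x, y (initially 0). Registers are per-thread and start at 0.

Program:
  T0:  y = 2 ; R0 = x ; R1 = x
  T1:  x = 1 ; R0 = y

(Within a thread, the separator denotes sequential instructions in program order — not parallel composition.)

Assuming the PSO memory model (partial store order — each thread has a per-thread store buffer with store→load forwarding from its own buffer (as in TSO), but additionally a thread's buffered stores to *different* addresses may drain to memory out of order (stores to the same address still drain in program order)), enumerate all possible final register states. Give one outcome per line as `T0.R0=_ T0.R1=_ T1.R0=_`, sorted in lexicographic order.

outcome vector order: (T0.R0,T0.R1,T1.R0)
|PSO outcomes| = 6

T0.R0=0 T0.R1=0 T1.R0=0
T0.R0=0 T0.R1=0 T1.R0=2
T0.R0=0 T0.R1=1 T1.R0=0
T0.R0=0 T0.R1=1 T1.R0=2
T0.R0=1 T0.R1=1 T1.R0=0
T0.R0=1 T0.R1=1 T1.R0=2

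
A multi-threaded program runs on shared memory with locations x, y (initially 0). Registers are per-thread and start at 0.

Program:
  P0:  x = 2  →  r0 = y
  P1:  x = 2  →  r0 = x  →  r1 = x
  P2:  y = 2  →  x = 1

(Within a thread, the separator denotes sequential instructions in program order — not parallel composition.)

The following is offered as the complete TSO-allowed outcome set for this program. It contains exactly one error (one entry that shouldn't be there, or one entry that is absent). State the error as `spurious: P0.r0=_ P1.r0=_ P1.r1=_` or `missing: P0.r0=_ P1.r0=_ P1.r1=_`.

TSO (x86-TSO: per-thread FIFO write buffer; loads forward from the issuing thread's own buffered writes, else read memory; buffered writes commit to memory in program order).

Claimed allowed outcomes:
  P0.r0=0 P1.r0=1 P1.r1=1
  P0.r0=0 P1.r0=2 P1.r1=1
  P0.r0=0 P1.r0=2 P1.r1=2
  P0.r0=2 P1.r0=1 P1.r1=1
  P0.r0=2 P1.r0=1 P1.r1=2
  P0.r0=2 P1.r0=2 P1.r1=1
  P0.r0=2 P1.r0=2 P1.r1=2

outcome vector order: (P0.r0,P1.r0,P1.r1)
TSO (8): 011, 012, 021, 022, 211, 212, 221, 222
TSO∖claimed = {012}

missing: P0.r0=0 P1.r0=1 P1.r1=2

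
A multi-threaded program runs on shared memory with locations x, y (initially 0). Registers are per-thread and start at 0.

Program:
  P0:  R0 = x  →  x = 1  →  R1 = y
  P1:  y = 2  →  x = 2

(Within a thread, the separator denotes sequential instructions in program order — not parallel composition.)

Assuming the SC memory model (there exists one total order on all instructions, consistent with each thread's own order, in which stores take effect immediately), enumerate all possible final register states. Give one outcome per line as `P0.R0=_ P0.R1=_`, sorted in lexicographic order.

P0.R0=0 P0.R1=0
P0.R0=0 P0.R1=2
P0.R0=2 P0.R1=2

outcome vector order: (P0.R0,P0.R1)
|SC outcomes| = 3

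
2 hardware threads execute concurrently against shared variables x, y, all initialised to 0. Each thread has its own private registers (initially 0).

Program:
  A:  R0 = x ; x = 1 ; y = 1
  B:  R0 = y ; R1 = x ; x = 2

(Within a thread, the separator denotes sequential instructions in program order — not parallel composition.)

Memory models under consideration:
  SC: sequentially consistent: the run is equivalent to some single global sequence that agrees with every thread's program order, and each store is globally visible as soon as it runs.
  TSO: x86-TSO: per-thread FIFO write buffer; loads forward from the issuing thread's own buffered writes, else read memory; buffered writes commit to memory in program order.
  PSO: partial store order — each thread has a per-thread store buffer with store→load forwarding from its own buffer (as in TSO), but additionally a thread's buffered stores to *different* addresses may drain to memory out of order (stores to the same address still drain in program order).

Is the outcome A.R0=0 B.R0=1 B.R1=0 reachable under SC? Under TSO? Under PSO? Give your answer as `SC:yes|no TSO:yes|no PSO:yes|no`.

outcome vector order: (A.R0,B.R0,B.R1)
SC (4): (0,0,0), (0,0,1), (0,1,1), (2,0,0)
TSO (4): (0,0,0), (0,0,1), (0,1,1), (2,0,0)
PSO (5): (0,0,0), (0,0,1), (0,1,0), (0,1,1), (2,0,0)
target (0,1,0) ∈ {PSO}

SC:no TSO:no PSO:yes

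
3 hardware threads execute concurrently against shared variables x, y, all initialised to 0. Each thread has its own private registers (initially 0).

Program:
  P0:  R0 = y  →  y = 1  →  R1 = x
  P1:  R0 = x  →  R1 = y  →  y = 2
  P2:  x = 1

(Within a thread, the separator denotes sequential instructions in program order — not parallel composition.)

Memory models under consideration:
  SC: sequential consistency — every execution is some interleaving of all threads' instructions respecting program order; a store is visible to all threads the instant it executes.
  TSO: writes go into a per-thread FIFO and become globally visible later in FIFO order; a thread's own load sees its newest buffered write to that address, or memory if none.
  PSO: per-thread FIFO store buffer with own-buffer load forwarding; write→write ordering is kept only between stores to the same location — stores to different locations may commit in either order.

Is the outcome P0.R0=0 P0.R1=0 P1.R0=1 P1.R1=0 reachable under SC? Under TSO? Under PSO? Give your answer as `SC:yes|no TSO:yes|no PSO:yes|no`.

outcome vector order: (P0.R0,P0.R1,P1.R0,P1.R1)
under SC → 0000; 0001; 0011; 0100; 0101; 0110; 0111; 2000; 2100; 2110
under TSO → 0000; 0001; 0010; 0011; 0100; 0101; 0110; 0111; 2000; 2100; 2110
under PSO → 0000; 0001; 0010; 0011; 0100; 0101; 0110; 0111; 2000; 2100; 2110
target 0010 ∈ {TSO,PSO}

SC:no TSO:yes PSO:yes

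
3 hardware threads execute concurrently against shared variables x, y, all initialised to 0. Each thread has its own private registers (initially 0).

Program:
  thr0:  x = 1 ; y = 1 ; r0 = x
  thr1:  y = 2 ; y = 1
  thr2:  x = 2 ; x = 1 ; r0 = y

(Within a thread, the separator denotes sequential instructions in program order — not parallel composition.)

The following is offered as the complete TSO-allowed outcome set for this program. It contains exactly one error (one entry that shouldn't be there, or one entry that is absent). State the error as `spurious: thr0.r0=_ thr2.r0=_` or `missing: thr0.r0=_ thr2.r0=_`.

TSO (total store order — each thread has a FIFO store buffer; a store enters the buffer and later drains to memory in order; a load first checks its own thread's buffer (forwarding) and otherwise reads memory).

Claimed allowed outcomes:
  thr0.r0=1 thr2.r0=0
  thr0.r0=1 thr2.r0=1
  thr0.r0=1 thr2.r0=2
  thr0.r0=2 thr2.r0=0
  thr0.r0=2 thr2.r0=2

outcome vector order: (thr0.r0,thr2.r0)
TSO: 6 outcomes — {<1 0>; <1 1>; <1 2>; <2 0>; <2 1>; <2 2>}
TSO∖claimed = {<2 1>}

missing: thr0.r0=2 thr2.r0=1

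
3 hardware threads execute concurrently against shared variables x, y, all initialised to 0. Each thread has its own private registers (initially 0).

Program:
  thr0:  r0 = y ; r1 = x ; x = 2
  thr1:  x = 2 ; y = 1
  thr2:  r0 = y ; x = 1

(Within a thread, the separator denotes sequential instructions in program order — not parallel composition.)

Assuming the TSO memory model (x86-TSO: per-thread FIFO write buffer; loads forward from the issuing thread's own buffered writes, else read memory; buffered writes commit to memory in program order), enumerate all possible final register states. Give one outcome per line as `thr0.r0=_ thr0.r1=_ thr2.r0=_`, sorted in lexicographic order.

thr0.r0=0 thr0.r1=0 thr2.r0=0
thr0.r0=0 thr0.r1=0 thr2.r0=1
thr0.r0=0 thr0.r1=1 thr2.r0=0
thr0.r0=0 thr0.r1=1 thr2.r0=1
thr0.r0=0 thr0.r1=2 thr2.r0=0
thr0.r0=0 thr0.r1=2 thr2.r0=1
thr0.r0=1 thr0.r1=1 thr2.r0=0
thr0.r0=1 thr0.r1=1 thr2.r0=1
thr0.r0=1 thr0.r1=2 thr2.r0=0
thr0.r0=1 thr0.r1=2 thr2.r0=1

outcome vector order: (thr0.r0,thr0.r1,thr2.r0)
|TSO outcomes| = 10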